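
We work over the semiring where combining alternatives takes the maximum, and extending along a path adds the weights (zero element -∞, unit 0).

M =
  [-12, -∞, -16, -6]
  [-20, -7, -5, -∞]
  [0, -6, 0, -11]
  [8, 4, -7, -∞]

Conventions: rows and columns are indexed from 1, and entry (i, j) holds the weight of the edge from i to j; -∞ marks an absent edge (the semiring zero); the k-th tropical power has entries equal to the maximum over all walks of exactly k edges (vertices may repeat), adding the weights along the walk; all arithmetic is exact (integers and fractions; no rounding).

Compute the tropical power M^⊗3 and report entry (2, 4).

M^⊗2:
  [2, -2, -13, -18]
  [-5, -11, -5, -16]
  [0, -6, 0, -6]
  [-4, -3, -1, 2]
M^⊗3:
  [-10, -9, -7, -4]
  [-5, -11, -5, -11]
  [2, -2, 0, -6]
  [10, 6, -1, -10]
Key observation: the optimum is the walk 2->3->1->4, with weight (-5) + 0 + (-6) = -11.
Optimal value attained by: walk 2->3->1->4.
Answer: (M^⊗3)[2][4] = -11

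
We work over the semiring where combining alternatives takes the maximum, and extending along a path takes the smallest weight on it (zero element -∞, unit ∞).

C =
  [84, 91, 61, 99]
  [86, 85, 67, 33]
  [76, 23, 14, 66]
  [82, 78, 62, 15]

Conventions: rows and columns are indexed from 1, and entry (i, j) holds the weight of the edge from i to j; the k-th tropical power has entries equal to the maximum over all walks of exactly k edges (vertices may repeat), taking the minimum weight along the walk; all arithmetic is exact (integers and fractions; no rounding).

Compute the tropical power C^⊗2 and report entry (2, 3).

C^⊗2:
  [86, 85, 67, 84]
  [85, 86, 67, 86]
  [76, 76, 62, 76]
  [82, 82, 67, 82]
Key observation: the optimum is the walk 2->2->3, with weight 85 min 67 = 67.
Optimal value attained by: walk 2->2->3.
Answer: (C^⊗2)[2][3] = 67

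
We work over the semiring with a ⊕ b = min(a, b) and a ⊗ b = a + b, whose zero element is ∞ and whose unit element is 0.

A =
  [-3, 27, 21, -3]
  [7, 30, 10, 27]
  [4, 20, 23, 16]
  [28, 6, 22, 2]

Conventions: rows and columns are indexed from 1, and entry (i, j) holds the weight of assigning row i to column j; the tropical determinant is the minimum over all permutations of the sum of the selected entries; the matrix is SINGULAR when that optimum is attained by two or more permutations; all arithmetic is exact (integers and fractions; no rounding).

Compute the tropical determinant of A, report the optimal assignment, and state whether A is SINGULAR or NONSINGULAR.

σ = (1, 2, 3, 4): (-3) + 30 + 23 + 2 = 52
σ = (1, 2, 4, 3): (-3) + 30 + 16 + 22 = 65
σ = (1, 3, 2, 4): (-3) + 10 + 20 + 2 = 29
σ = (1, 3, 4, 2): (-3) + 10 + 16 + 6 = 29
σ = (1, 4, 2, 3): (-3) + 27 + 20 + 22 = 66
σ = (1, 4, 3, 2): (-3) + 27 + 23 + 6 = 53
σ = (2, 1, 3, 4): 27 + 7 + 23 + 2 = 59
σ = (2, 1, 4, 3): 27 + 7 + 16 + 22 = 72
σ = (2, 3, 1, 4): 27 + 10 + 4 + 2 = 43
σ = (2, 3, 4, 1): 27 + 10 + 16 + 28 = 81
σ = (2, 4, 1, 3): 27 + 27 + 4 + 22 = 80
σ = (2, 4, 3, 1): 27 + 27 + 23 + 28 = 105
σ = (3, 1, 2, 4): 21 + 7 + 20 + 2 = 50
σ = (3, 1, 4, 2): 21 + 7 + 16 + 6 = 50
σ = (3, 2, 1, 4): 21 + 30 + 4 + 2 = 57
σ = (3, 2, 4, 1): 21 + 30 + 16 + 28 = 95
σ = (3, 4, 1, 2): 21 + 27 + 4 + 6 = 58
σ = (3, 4, 2, 1): 21 + 27 + 20 + 28 = 96
σ = (4, 1, 2, 3): (-3) + 7 + 20 + 22 = 46
σ = (4, 1, 3, 2): (-3) + 7 + 23 + 6 = 33
σ = (4, 2, 1, 3): (-3) + 30 + 4 + 22 = 53
σ = (4, 2, 3, 1): (-3) + 30 + 23 + 28 = 78
σ = (4, 3, 1, 2): (-3) + 10 + 4 + 6 = 17
σ = (4, 3, 2, 1): (-3) + 10 + 20 + 28 = 55
Optimal value attained by: σ = (4, 3, 1, 2).
Answer: det⊕(A) = 17; verdict: NONSINGULAR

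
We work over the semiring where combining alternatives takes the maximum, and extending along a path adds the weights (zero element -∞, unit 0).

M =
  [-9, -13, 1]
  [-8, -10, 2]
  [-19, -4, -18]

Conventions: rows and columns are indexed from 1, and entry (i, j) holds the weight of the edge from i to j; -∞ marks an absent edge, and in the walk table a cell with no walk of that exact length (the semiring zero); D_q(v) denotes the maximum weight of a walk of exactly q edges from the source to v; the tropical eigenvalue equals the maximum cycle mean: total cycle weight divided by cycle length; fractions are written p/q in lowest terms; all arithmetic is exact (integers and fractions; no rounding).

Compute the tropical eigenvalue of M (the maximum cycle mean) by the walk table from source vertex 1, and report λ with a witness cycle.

q=0: [0, -∞, -∞]
q=1: [-9, -13, 1]
q=2: [-18, -3, -8]
q=3: [-11, -12, -1]
Optimal cycle mean attained by: cycle 2->3->2, total 2 + (-4), length 2.
Answer: λ = -1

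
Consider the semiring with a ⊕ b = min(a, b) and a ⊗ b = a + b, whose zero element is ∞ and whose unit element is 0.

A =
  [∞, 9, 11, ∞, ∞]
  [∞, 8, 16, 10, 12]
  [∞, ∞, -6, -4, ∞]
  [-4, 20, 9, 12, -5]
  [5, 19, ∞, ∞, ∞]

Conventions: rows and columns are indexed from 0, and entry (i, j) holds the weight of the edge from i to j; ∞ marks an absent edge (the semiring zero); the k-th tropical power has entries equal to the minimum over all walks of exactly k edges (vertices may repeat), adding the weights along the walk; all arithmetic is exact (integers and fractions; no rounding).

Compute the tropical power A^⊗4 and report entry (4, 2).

A^⊗2:
  [∞, 17, 5, 7, 21]
  [6, 16, 10, 12, 5]
  [-8, 16, -12, -10, -9]
  [0, 5, 3, 5, 7]
  [∞, 14, 16, 29, 31]
A^⊗3:
  [3, 25, -1, 1, 2]
  [8, 15, 4, 6, 7]
  [-14, 1, -18, -16, -15]
  [1, 9, -3, -1, 0]
  [25, 22, 10, 12, 24]
A^⊗4:
  [-3, 12, -7, -5, -4]
  [2, 17, -2, 0, 1]
  [-20, -5, -24, -22, -21]
  [-5, 10, -9, -7, -6]
  [8, 30, 4, 6, 7]
Key observation: the optimum is the walk 4->0->2->2->2, with weight 5 + 11 + (-6) + (-6) = 4.
Optimal value attained by: walk 4->0->2->2->2.
Answer: (A^⊗4)[4][2] = 4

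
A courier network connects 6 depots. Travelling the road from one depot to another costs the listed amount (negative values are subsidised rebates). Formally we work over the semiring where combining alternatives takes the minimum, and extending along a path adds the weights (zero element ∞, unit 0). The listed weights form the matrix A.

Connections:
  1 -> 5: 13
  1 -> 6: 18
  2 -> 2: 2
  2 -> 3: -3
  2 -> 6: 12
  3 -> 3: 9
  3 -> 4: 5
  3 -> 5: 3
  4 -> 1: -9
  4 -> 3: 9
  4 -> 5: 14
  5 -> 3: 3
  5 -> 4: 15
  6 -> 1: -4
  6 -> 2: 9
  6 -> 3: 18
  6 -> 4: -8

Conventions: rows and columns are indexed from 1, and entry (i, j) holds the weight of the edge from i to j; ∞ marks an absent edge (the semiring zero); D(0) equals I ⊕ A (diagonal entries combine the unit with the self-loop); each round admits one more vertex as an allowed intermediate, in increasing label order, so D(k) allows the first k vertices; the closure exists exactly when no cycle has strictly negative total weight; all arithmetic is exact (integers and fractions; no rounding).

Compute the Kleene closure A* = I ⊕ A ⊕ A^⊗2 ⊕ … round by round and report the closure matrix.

D(0):
  [0, ∞, ∞, ∞, 13, 18]
  [∞, 0, -3, ∞, ∞, 12]
  [∞, ∞, 0, 5, 3, ∞]
  [-9, ∞, 9, 0, 14, ∞]
  [∞, ∞, 3, 15, 0, ∞]
  [-4, 9, 18, -8, ∞, 0]
D(1):
  [0, ∞, ∞, ∞, 13, 18]
  [∞, 0, -3, ∞, ∞, 12]
  [∞, ∞, 0, 5, 3, ∞]
  [-9, ∞, 9, 0, 4, 9]
  [∞, ∞, 3, 15, 0, ∞]
  [-4, 9, 18, -8, 9, 0]
D(2):
  [0, ∞, ∞, ∞, 13, 18]
  [∞, 0, -3, ∞, ∞, 12]
  [∞, ∞, 0, 5, 3, ∞]
  [-9, ∞, 9, 0, 4, 9]
  [∞, ∞, 3, 15, 0, ∞]
  [-4, 9, 6, -8, 9, 0]
D(3):
  [0, ∞, ∞, ∞, 13, 18]
  [∞, 0, -3, 2, 0, 12]
  [∞, ∞, 0, 5, 3, ∞]
  [-9, ∞, 9, 0, 4, 9]
  [∞, ∞, 3, 8, 0, ∞]
  [-4, 9, 6, -8, 9, 0]
D(4):
  [0, ∞, ∞, ∞, 13, 18]
  [-7, 0, -3, 2, 0, 11]
  [-4, ∞, 0, 5, 3, 14]
  [-9, ∞, 9, 0, 4, 9]
  [-1, ∞, 3, 8, 0, 17]
  [-17, 9, 1, -8, -4, 0]
D(5):
  [0, ∞, 16, 21, 13, 18]
  [-7, 0, -3, 2, 0, 11]
  [-4, ∞, 0, 5, 3, 14]
  [-9, ∞, 7, 0, 4, 9]
  [-1, ∞, 3, 8, 0, 17]
  [-17, 9, -1, -8, -4, 0]
D(6):
  [0, 27, 16, 10, 13, 18]
  [-7, 0, -3, 2, 0, 11]
  [-4, 23, 0, 5, 3, 14]
  [-9, 18, 7, 0, 4, 9]
  [-1, 26, 3, 8, 0, 17]
  [-17, 9, -1, -8, -4, 0]
Answer: A* = [[0, 27, 16, 10, 13, 18], [-7, 0, -3, 2, 0, 11], [-4, 23, 0, 5, 3, 14], [-9, 18, 7, 0, 4, 9], [-1, 26, 3, 8, 0, 17], [-17, 9, -1, -8, -4, 0]]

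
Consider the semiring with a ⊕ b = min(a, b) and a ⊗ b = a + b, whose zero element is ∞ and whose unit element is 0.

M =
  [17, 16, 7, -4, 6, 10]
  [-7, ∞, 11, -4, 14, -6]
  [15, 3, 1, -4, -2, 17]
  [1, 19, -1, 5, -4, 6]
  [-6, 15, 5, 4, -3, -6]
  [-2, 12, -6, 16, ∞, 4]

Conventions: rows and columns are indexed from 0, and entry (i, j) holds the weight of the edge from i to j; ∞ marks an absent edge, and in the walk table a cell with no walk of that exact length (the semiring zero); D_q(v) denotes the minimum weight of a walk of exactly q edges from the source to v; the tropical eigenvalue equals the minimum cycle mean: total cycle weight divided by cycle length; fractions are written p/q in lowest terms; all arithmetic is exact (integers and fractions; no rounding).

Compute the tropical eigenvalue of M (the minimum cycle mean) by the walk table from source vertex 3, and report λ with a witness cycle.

q=0: [∞, ∞, ∞, 0, ∞, ∞]
q=1: [1, 19, -1, 5, -4, 6]
q=2: [-10, 2, 0, -5, -7, -10]
q=3: [-13, 2, -16, -14, -10, -13]
q=4: [-16, -13, -19, -20, -18, -16]
q=5: [-24, -16, -22, -23, -24, -24]
q=6: [-30, -19, -30, -28, -27, -30]
Optimal cycle mean attained by: cycle 2->3->4->5->2, total (-4) + (-4) + (-6) + (-6), length 4.
Answer: λ = -5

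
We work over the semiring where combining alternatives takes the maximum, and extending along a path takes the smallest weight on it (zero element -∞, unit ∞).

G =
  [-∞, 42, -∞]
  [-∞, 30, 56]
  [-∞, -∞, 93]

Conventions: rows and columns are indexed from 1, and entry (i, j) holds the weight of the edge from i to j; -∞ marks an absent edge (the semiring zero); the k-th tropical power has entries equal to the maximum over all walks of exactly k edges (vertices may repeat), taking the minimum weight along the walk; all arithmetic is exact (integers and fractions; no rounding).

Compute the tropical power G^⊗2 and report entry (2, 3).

G^⊗2:
  [-∞, 30, 42]
  [-∞, 30, 56]
  [-∞, -∞, 93]
Key observation: the optimum is the walk 2->3->3, with weight 56 min 93 = 56.
Optimal value attained by: walk 2->3->3.
Answer: (G^⊗2)[2][3] = 56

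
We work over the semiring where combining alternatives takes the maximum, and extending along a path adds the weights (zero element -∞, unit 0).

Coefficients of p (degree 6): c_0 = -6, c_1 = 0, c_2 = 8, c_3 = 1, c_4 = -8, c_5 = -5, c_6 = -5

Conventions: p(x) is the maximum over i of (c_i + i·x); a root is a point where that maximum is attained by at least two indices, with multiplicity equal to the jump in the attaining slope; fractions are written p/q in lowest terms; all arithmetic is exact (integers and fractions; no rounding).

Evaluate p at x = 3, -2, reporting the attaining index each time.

p(3) = max(-6+0·3=-6, 0+1·3=3, 8+2·3=14, 1+3·3=10, -8+4·3=4, -5+5·3=10, -5+6·3=13) = 14 (attained by i=2)
p(-2) = max(-6+0·(-2)=-6, 0+1·(-2)=-2, 8+2·(-2)=4, 1+3·(-2)=-5, -8+4·(-2)=-16, -5+5·(-2)=-15, -5+6·(-2)=-17) = 4 (attained by i=2)
Answer: p(3) = 14; p(-2) = 4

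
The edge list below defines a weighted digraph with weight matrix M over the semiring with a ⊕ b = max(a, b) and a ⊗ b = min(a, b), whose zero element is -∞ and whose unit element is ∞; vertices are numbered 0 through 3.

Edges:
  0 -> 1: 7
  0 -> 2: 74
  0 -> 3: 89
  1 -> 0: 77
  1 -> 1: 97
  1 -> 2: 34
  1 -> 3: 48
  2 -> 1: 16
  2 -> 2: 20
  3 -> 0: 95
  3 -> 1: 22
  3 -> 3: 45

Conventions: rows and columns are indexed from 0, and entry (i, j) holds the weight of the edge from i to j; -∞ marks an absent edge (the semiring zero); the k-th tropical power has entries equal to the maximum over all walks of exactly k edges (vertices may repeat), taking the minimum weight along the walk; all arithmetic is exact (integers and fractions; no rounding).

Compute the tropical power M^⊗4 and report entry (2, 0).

M^⊗2:
  [89, 22, 20, 45]
  [77, 97, 74, 77]
  [16, 16, 20, 16]
  [45, 22, 74, 89]
M^⊗3:
  [45, 22, 74, 89]
  [77, 97, 74, 77]
  [16, 16, 20, 16]
  [89, 22, 45, 45]
M^⊗4:
  [89, 22, 45, 45]
  [77, 97, 74, 77]
  [16, 16, 20, 16]
  [45, 22, 74, 89]
Key observation: the optimum is the walk 2->1->0->3->0, with weight 16 min 77 min 89 min 95 = 16.
Optimal value attained by: walk 2->1->0->3->0.
Answer: (M^⊗4)[2][0] = 16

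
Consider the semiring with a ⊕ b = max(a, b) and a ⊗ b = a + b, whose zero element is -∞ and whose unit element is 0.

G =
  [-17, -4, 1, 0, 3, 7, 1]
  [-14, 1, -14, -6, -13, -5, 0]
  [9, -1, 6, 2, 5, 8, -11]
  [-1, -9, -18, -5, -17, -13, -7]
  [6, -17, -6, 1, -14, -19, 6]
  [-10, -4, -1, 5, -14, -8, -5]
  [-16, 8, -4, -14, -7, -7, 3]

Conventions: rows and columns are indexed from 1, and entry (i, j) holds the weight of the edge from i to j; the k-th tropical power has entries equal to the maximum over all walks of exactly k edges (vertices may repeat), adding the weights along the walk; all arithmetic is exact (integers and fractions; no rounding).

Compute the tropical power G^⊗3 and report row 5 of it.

G^⊗2:
  [10, 9, 7, 12, 6, 9, 9]
  [-5, 8, -4, 0, -7, -4, 3]
  [15, 5, 12, 13, 12, 16, 11]
  [-6, 1, 0, -1, 2, 6, 0]
  [3, 14, 7, 6, 9, 13, 9]
  [8, 3, 5, 1, 4, 7, -2]
  [5, 11, 2, 2, 1, 4, 8]
G^⊗3:
  [16, 17, 13, 14, 13, 17, 12]
  [5, 11, 2, 2, 1, 4, 8]
  [21, 19, 18, 21, 18, 22, 18]
  [9, 8, 6, 11, 5, 8, 8]
  [16, 17, 13, 18, 12, 15, 15]
  [14, 6, 11, 12, 11, 15, 10]
  [11, 16, 8, 9, 8, 12, 11]
Answer: row 5 of G^⊗3 = [16, 17, 13, 18, 12, 15, 15]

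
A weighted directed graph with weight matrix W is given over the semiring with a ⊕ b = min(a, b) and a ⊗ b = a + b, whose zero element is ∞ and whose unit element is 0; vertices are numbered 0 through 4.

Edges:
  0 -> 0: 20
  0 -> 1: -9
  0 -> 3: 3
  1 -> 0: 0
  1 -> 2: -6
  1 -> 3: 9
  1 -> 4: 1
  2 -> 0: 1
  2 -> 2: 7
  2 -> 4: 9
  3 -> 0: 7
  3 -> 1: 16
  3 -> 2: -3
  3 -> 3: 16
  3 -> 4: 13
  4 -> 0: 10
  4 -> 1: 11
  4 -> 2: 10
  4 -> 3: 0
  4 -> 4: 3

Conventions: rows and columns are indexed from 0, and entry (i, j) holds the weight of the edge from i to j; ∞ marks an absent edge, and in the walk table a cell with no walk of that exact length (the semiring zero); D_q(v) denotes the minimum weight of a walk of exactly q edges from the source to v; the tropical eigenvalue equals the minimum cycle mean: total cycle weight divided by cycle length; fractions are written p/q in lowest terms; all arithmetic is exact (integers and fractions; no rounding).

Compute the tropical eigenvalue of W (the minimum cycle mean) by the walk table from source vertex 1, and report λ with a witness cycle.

q=0: [∞, 0, ∞, ∞, ∞]
q=1: [0, ∞, -6, 9, 1]
q=2: [-5, -9, 1, 1, 3]
q=3: [-9, -14, -15, -2, -8]
q=4: [-14, -18, -20, -8, -13]
q=5: [-19, -23, -24, -13, -17]
Optimal cycle mean attained by: cycle 0->1->2->0, total (-9) + (-6) + 1, length 3.
Answer: λ = -14/3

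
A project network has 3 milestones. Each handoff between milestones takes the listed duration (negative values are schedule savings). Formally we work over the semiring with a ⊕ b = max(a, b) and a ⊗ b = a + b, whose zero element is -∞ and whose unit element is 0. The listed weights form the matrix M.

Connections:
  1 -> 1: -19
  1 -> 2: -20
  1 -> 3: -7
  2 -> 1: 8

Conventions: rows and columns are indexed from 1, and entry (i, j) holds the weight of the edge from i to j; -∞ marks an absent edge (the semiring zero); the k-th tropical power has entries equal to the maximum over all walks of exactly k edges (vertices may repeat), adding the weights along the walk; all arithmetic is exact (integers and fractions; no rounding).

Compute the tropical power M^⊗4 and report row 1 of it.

M^⊗2:
  [-12, -39, -26]
  [-11, -12, 1]
  [-∞, -∞, -∞]
M^⊗3:
  [-31, -32, -19]
  [-4, -31, -18]
  [-∞, -∞, -∞]
M^⊗4:
  [-24, -51, -38]
  [-23, -24, -11]
  [-∞, -∞, -∞]
Answer: row 1 of M^⊗4 = [-24, -51, -38]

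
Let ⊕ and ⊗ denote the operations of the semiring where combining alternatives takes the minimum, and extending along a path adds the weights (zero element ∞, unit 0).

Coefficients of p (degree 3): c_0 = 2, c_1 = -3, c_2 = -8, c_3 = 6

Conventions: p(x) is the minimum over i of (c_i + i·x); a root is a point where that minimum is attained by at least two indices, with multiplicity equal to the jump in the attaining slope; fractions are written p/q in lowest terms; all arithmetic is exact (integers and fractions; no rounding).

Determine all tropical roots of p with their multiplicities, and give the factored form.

hull edge (i=0, c=2) to (i=2, c=-8): slope -5, span 2
hull edge (i=2, c=-8) to (i=3, c=6): slope 14, span 1
Factored form: p(x) = 6 ⊗ (x ⊕ (-14)) ⊗ (x ⊕ 5) ⊗ (x ⊕ 5)
Answer: roots = -14 (mult 1), 5 (mult 2)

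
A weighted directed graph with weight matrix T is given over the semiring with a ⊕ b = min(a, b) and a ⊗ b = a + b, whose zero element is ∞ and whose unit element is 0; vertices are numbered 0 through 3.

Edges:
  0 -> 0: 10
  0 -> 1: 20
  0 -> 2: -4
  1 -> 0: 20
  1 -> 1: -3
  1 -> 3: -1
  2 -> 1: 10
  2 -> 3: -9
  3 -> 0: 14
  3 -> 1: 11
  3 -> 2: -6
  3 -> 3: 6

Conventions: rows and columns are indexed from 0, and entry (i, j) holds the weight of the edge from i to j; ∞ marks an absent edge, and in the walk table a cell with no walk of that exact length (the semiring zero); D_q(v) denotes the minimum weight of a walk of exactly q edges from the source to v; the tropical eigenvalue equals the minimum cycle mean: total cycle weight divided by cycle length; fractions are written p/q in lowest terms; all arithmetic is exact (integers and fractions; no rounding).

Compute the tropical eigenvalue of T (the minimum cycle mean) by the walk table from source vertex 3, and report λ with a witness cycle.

q=0: [∞, ∞, ∞, 0]
q=1: [14, 11, -6, 6]
q=2: [20, 4, 0, -15]
q=3: [-1, -4, -21, -9]
q=4: [5, -11, -15, -30]
Optimal cycle mean attained by: cycle 2->3->2, total (-9) + (-6), length 2.
Answer: λ = -15/2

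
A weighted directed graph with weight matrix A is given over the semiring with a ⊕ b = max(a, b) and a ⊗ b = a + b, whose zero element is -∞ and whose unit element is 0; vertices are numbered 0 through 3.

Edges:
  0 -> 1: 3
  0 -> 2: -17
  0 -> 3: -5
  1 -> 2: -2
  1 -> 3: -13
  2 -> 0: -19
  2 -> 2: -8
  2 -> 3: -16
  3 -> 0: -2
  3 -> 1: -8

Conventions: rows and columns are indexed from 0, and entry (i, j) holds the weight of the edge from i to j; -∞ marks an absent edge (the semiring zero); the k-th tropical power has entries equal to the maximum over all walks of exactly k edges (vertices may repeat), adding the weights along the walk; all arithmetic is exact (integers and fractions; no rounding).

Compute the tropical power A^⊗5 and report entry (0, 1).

A^⊗2:
  [-7, -13, 1, -10]
  [-15, -21, -10, -18]
  [-18, -16, -16, -24]
  [-∞, 1, -10, -7]
A^⊗3:
  [-12, -4, -7, -12]
  [-20, -12, -18, -20]
  [-26, -15, -18, -23]
  [-9, -15, -1, -12]
A^⊗4:
  [-14, -9, -6, -17]
  [-22, -17, -14, -25]
  [-25, -23, -17, -28]
  [-14, -6, -9, -14]
A^⊗5:
  [-19, -11, -11, -19]
  [-27, -19, -19, -27]
  [-30, -22, -25, -30]
  [-16, -11, -8, -19]
Key observation: the optimum is the walk 0->3->0->3->0->1, with weight (-5) + (-2) + (-5) + (-2) + 3 = -11.
Optimal value attained by: walk 0->3->0->3->0->1.
Answer: (A^⊗5)[0][1] = -11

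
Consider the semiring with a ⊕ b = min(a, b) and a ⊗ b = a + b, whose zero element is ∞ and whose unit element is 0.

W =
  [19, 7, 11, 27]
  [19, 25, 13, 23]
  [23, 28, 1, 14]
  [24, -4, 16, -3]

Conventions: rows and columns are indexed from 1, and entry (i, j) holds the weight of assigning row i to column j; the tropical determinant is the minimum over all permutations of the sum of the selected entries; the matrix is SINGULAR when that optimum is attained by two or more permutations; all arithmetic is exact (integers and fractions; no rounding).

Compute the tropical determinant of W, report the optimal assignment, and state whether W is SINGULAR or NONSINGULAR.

σ = (1, 2, 3, 4): 19 + 25 + 1 + (-3) = 42
σ = (1, 2, 4, 3): 19 + 25 + 14 + 16 = 74
σ = (1, 3, 2, 4): 19 + 13 + 28 + (-3) = 57
σ = (1, 3, 4, 2): 19 + 13 + 14 + (-4) = 42
σ = (1, 4, 2, 3): 19 + 23 + 28 + 16 = 86
σ = (1, 4, 3, 2): 19 + 23 + 1 + (-4) = 39
σ = (2, 1, 3, 4): 7 + 19 + 1 + (-3) = 24
σ = (2, 1, 4, 3): 7 + 19 + 14 + 16 = 56
σ = (2, 3, 1, 4): 7 + 13 + 23 + (-3) = 40
σ = (2, 3, 4, 1): 7 + 13 + 14 + 24 = 58
σ = (2, 4, 1, 3): 7 + 23 + 23 + 16 = 69
σ = (2, 4, 3, 1): 7 + 23 + 1 + 24 = 55
σ = (3, 1, 2, 4): 11 + 19 + 28 + (-3) = 55
σ = (3, 1, 4, 2): 11 + 19 + 14 + (-4) = 40
σ = (3, 2, 1, 4): 11 + 25 + 23 + (-3) = 56
σ = (3, 2, 4, 1): 11 + 25 + 14 + 24 = 74
σ = (3, 4, 1, 2): 11 + 23 + 23 + (-4) = 53
σ = (3, 4, 2, 1): 11 + 23 + 28 + 24 = 86
σ = (4, 1, 2, 3): 27 + 19 + 28 + 16 = 90
σ = (4, 1, 3, 2): 27 + 19 + 1 + (-4) = 43
σ = (4, 2, 1, 3): 27 + 25 + 23 + 16 = 91
σ = (4, 2, 3, 1): 27 + 25 + 1 + 24 = 77
σ = (4, 3, 1, 2): 27 + 13 + 23 + (-4) = 59
σ = (4, 3, 2, 1): 27 + 13 + 28 + 24 = 92
Optimal value attained by: σ = (2, 1, 3, 4).
Answer: det⊕(W) = 24; verdict: NONSINGULAR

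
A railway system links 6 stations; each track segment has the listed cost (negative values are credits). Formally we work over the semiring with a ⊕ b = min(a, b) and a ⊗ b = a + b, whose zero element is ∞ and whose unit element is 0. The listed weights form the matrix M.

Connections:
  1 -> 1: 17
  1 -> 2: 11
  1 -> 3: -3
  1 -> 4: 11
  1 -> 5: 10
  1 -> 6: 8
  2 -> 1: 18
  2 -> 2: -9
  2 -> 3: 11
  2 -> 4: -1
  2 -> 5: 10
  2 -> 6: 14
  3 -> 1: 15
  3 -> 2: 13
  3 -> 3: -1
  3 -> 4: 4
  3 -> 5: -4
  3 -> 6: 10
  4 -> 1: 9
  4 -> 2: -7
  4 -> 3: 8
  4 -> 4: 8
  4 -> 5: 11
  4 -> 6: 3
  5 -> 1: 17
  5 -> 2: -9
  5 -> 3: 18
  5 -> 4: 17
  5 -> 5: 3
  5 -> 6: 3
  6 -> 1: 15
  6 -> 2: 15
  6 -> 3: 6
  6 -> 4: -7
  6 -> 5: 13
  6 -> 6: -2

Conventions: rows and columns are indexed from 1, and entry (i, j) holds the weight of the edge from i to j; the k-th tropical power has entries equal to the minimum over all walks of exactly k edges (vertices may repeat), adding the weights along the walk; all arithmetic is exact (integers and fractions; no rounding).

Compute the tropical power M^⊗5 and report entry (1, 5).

M^⊗2:
  [12, 1, -4, 1, -7, 6]
  [8, -18, 2, -10, 1, 2]
  [13, -13, -2, 3, -5, -1]
  [11, -16, 4, -8, 3, 1]
  [9, -18, 2, -10, 1, 1]
  [2, -14, 1, -9, 2, -4]
M^⊗3:
  [10, -16, -5, -1, -8, -4]
  [-1, -27, -7, -19, -8, -7]
  [5, -22, -3, -14, -6, -3]
  [1, -25, -5, -17, -6, -5]
  [-1, -27, -7, -19, -8, -7]
  [0, -23, -3, -15, -4, -6]
M^⊗4:
  [2, -25, -6, -17, -9, -6]
  [-10, -36, -16, -28, -17, -16]
  [-5, -31, -11, -23, -12, -11]
  [-8, -34, -14, -26, -15, -14]
  [-10, -36, -16, -28, -17, -16]
  [-6, -32, -12, -24, -13, -12]
M^⊗5:
  [-8, -34, -14, -26, -15, -14]
  [-19, -45, -25, -37, -26, -25]
  [-14, -40, -20, -32, -21, -20]
  [-17, -43, -23, -35, -24, -23]
  [-19, -45, -25, -37, -26, -25]
  [-15, -41, -21, -33, -22, -21]
Key observation: the optimum is the walk 1->3->5->2->2->5, with weight (-3) + (-4) + (-9) + (-9) + 10 = -15.
Optimal value attained by: walk 1->3->5->2->2->5.
Answer: (M^⊗5)[1][5] = -15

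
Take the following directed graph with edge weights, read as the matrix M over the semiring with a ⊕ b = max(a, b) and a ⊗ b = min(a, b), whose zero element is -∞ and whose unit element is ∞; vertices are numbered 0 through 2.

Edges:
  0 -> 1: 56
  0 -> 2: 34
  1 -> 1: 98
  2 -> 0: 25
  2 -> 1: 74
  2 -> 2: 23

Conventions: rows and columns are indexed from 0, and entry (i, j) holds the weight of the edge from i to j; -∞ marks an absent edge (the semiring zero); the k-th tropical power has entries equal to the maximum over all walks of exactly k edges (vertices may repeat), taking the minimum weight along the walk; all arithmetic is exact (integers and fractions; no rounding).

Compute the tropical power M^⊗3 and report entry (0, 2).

M^⊗2:
  [25, 56, 23]
  [-∞, 98, -∞]
  [23, 74, 25]
M^⊗3:
  [23, 56, 25]
  [-∞, 98, -∞]
  [25, 74, 23]
Key observation: the optimum is the walk 0->2->0->2, with weight 34 min 25 min 34 = 25.
Optimal value attained by: walk 0->2->0->2.
Answer: (M^⊗3)[0][2] = 25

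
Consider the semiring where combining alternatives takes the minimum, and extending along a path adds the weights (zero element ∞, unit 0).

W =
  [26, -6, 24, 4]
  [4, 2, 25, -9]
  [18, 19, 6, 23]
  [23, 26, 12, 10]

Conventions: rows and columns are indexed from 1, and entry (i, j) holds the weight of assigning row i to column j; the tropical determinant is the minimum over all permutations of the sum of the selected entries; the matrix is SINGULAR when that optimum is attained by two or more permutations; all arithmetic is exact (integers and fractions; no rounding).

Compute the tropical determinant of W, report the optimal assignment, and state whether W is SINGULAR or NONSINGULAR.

σ = (1, 2, 3, 4): 26 + 2 + 6 + 10 = 44
σ = (1, 2, 4, 3): 26 + 2 + 23 + 12 = 63
σ = (1, 3, 2, 4): 26 + 25 + 19 + 10 = 80
σ = (1, 3, 4, 2): 26 + 25 + 23 + 26 = 100
σ = (1, 4, 2, 3): 26 + (-9) + 19 + 12 = 48
σ = (1, 4, 3, 2): 26 + (-9) + 6 + 26 = 49
σ = (2, 1, 3, 4): (-6) + 4 + 6 + 10 = 14
σ = (2, 1, 4, 3): (-6) + 4 + 23 + 12 = 33
σ = (2, 3, 1, 4): (-6) + 25 + 18 + 10 = 47
σ = (2, 3, 4, 1): (-6) + 25 + 23 + 23 = 65
σ = (2, 4, 1, 3): (-6) + (-9) + 18 + 12 = 15
σ = (2, 4, 3, 1): (-6) + (-9) + 6 + 23 = 14
σ = (3, 1, 2, 4): 24 + 4 + 19 + 10 = 57
σ = (3, 1, 4, 2): 24 + 4 + 23 + 26 = 77
σ = (3, 2, 1, 4): 24 + 2 + 18 + 10 = 54
σ = (3, 2, 4, 1): 24 + 2 + 23 + 23 = 72
σ = (3, 4, 1, 2): 24 + (-9) + 18 + 26 = 59
σ = (3, 4, 2, 1): 24 + (-9) + 19 + 23 = 57
σ = (4, 1, 2, 3): 4 + 4 + 19 + 12 = 39
σ = (4, 1, 3, 2): 4 + 4 + 6 + 26 = 40
σ = (4, 2, 1, 3): 4 + 2 + 18 + 12 = 36
σ = (4, 2, 3, 1): 4 + 2 + 6 + 23 = 35
σ = (4, 3, 1, 2): 4 + 25 + 18 + 26 = 73
σ = (4, 3, 2, 1): 4 + 25 + 19 + 23 = 71
Optimal value attained by: σ = (2, 1, 3, 4).
Answer: det⊕(W) = 14; verdict: SINGULAR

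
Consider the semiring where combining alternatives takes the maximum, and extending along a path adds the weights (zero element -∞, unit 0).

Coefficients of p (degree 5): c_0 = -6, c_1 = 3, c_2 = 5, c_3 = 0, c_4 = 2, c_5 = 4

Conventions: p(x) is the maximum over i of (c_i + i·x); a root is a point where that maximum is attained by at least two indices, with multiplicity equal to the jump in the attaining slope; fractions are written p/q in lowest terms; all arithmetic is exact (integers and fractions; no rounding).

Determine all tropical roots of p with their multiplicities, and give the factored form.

hull edge (i=0, c=-6) to (i=1, c=3): slope 9, span 1
hull edge (i=1, c=3) to (i=2, c=5): slope 2, span 1
hull edge (i=2, c=5) to (i=5, c=4): slope -1/3, span 3
Factored form: p(x) = 4 ⊗ (x ⊕ (-9)) ⊗ (x ⊕ (-2)) ⊗ (x ⊕ 1/3) ⊗ (x ⊕ 1/3) ⊗ (x ⊕ 1/3)
Answer: roots = -9 (mult 1), -2 (mult 1), 1/3 (mult 3)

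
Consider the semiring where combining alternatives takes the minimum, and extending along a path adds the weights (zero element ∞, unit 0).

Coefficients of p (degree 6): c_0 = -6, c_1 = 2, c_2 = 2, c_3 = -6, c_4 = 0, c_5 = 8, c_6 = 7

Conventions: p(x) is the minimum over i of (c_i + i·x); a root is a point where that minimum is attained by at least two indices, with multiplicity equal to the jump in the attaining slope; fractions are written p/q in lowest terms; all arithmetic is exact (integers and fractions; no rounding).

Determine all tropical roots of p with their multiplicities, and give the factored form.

hull edge (i=0, c=-6) to (i=3, c=-6): slope 0, span 3
hull edge (i=3, c=-6) to (i=6, c=7): slope 13/3, span 3
Factored form: p(x) = 7 ⊗ (x ⊕ (-13/3)) ⊗ (x ⊕ (-13/3)) ⊗ (x ⊕ (-13/3)) ⊗ (x ⊕ 0) ⊗ (x ⊕ 0) ⊗ (x ⊕ 0)
Answer: roots = -13/3 (mult 3), 0 (mult 3)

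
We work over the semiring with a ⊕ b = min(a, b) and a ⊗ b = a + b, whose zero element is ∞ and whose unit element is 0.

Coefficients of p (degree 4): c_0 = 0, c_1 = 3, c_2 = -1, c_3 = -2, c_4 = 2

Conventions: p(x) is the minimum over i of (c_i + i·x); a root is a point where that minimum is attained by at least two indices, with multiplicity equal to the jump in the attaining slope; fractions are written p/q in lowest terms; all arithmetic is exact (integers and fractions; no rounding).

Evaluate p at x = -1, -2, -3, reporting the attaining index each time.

p(-1) = min(0+0·(-1)=0, 3+1·(-1)=2, -1+2·(-1)=-3, -2+3·(-1)=-5, 2+4·(-1)=-2) = -5 (attained by i=3)
p(-2) = min(0+0·(-2)=0, 3+1·(-2)=1, -1+2·(-2)=-5, -2+3·(-2)=-8, 2+4·(-2)=-6) = -8 (attained by i=3)
p(-3) = min(0+0·(-3)=0, 3+1·(-3)=0, -1+2·(-3)=-7, -2+3·(-3)=-11, 2+4·(-3)=-10) = -11 (attained by i=3)
Answer: p(-1) = -5; p(-2) = -8; p(-3) = -11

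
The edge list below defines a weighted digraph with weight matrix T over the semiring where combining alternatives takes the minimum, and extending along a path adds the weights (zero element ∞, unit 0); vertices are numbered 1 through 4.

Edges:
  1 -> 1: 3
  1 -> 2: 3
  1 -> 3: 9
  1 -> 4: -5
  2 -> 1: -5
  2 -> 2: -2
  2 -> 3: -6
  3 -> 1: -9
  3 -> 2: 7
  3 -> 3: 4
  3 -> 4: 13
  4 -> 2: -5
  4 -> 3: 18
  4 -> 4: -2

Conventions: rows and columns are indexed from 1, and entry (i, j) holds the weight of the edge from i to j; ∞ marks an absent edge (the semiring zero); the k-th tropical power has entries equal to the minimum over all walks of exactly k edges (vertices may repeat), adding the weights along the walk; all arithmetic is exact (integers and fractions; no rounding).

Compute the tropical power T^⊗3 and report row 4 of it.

T^⊗2:
  [-2, -10, -3, -7]
  [-15, -4, -8, -10]
  [-6, -6, 0, -14]
  [-10, -7, -11, -4]
T^⊗3:
  [-15, -12, -16, -9]
  [-17, -15, -10, -20]
  [-11, -19, -12, -16]
  [-20, -9, -13, -15]
Answer: row 4 of T^⊗3 = [-20, -9, -13, -15]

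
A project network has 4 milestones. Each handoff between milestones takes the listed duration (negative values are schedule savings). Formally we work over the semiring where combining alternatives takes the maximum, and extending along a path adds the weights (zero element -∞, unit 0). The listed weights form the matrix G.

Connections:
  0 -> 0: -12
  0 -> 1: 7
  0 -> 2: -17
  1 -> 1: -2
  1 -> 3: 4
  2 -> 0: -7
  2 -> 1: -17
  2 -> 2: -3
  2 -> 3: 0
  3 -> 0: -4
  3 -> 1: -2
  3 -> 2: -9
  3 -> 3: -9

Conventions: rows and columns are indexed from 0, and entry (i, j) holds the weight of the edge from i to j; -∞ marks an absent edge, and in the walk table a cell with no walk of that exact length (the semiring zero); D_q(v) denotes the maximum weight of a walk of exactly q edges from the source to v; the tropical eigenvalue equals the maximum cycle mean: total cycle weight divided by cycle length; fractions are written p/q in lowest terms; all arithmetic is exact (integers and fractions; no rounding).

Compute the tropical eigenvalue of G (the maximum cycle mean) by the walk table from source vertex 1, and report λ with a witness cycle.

q=0: [-∞, 0, -∞, -∞]
q=1: [-∞, -2, -∞, 4]
q=2: [0, 2, -5, 2]
q=3: [-2, 7, -7, 6]
q=4: [2, 5, -3, 11]
Optimal cycle mean attained by: cycle 0->1->3->0, total 7 + 4 + (-4), length 3.
Answer: λ = 7/3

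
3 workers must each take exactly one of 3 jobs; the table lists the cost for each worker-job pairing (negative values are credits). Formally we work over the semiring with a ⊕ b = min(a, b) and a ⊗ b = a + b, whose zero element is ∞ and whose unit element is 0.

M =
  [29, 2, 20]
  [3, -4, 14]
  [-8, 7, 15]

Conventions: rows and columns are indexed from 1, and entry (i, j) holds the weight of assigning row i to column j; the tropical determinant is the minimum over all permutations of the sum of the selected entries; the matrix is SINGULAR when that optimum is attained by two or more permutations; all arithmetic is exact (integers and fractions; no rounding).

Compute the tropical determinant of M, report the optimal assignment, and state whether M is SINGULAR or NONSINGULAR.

σ = (1, 2, 3): 29 + (-4) + 15 = 40
σ = (1, 3, 2): 29 + 14 + 7 = 50
σ = (2, 1, 3): 2 + 3 + 15 = 20
σ = (2, 3, 1): 2 + 14 + (-8) = 8
σ = (3, 1, 2): 20 + 3 + 7 = 30
σ = (3, 2, 1): 20 + (-4) + (-8) = 8
Optimal value attained by: σ = (2, 3, 1).
Answer: det⊕(M) = 8; verdict: SINGULAR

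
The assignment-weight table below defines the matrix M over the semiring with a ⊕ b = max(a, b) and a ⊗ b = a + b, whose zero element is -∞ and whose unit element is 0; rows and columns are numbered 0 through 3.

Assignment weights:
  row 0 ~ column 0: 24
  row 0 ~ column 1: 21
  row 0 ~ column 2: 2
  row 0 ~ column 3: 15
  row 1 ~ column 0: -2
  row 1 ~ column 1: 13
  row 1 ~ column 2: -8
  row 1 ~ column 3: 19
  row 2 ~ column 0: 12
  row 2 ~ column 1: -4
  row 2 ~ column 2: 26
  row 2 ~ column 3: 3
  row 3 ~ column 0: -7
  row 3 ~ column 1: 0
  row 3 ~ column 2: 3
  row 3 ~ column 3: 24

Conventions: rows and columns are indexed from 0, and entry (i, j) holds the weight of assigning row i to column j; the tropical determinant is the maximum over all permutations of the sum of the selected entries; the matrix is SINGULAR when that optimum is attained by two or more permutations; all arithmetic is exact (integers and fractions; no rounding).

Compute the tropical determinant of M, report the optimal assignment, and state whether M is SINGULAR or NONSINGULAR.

σ = (0, 1, 2, 3): 24 + 13 + 26 + 24 = 87
σ = (0, 1, 3, 2): 24 + 13 + 3 + 3 = 43
σ = (0, 2, 1, 3): 24 + (-8) + (-4) + 24 = 36
σ = (0, 2, 3, 1): 24 + (-8) + 3 + 0 = 19
σ = (0, 3, 1, 2): 24 + 19 + (-4) + 3 = 42
σ = (0, 3, 2, 1): 24 + 19 + 26 + 0 = 69
σ = (1, 0, 2, 3): 21 + (-2) + 26 + 24 = 69
σ = (1, 0, 3, 2): 21 + (-2) + 3 + 3 = 25
σ = (1, 2, 0, 3): 21 + (-8) + 12 + 24 = 49
σ = (1, 2, 3, 0): 21 + (-8) + 3 + (-7) = 9
σ = (1, 3, 0, 2): 21 + 19 + 12 + 3 = 55
σ = (1, 3, 2, 0): 21 + 19 + 26 + (-7) = 59
σ = (2, 0, 1, 3): 2 + (-2) + (-4) + 24 = 20
σ = (2, 0, 3, 1): 2 + (-2) + 3 + 0 = 3
σ = (2, 1, 0, 3): 2 + 13 + 12 + 24 = 51
σ = (2, 1, 3, 0): 2 + 13 + 3 + (-7) = 11
σ = (2, 3, 0, 1): 2 + 19 + 12 + 0 = 33
σ = (2, 3, 1, 0): 2 + 19 + (-4) + (-7) = 10
σ = (3, 0, 1, 2): 15 + (-2) + (-4) + 3 = 12
σ = (3, 0, 2, 1): 15 + (-2) + 26 + 0 = 39
σ = (3, 1, 0, 2): 15 + 13 + 12 + 3 = 43
σ = (3, 1, 2, 0): 15 + 13 + 26 + (-7) = 47
σ = (3, 2, 0, 1): 15 + (-8) + 12 + 0 = 19
σ = (3, 2, 1, 0): 15 + (-8) + (-4) + (-7) = -4
Optimal value attained by: σ = (0, 1, 2, 3).
Answer: det⊕(M) = 87; verdict: NONSINGULAR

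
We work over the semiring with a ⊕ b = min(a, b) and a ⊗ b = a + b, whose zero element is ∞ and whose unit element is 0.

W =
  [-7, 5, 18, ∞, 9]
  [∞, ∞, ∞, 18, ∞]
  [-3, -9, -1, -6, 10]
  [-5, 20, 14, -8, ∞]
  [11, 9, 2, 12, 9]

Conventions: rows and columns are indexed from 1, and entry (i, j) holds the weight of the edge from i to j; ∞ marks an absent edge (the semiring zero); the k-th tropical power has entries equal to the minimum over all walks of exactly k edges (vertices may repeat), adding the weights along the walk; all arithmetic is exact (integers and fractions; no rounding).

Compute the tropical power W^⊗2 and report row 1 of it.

W^⊗2:
  [-14, -2, 11, 12, 2]
  [13, 38, 32, 10, ∞]
  [-11, -10, -2, -14, 6]
  [-13, 0, 6, -16, 4]
  [-1, -7, 1, -4, 12]
Answer: row 1 of W^⊗2 = [-14, -2, 11, 12, 2]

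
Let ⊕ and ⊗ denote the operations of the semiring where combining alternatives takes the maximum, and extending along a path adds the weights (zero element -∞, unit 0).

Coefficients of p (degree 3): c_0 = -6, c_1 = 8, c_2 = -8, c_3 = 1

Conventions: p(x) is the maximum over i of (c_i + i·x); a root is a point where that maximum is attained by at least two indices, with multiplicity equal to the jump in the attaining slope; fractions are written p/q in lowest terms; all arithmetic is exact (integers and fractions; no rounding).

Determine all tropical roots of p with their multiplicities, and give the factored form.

hull edge (i=0, c=-6) to (i=1, c=8): slope 14, span 1
hull edge (i=1, c=8) to (i=3, c=1): slope -7/2, span 2
Factored form: p(x) = 1 ⊗ (x ⊕ (-14)) ⊗ (x ⊕ 7/2) ⊗ (x ⊕ 7/2)
Answer: roots = -14 (mult 1), 7/2 (mult 2)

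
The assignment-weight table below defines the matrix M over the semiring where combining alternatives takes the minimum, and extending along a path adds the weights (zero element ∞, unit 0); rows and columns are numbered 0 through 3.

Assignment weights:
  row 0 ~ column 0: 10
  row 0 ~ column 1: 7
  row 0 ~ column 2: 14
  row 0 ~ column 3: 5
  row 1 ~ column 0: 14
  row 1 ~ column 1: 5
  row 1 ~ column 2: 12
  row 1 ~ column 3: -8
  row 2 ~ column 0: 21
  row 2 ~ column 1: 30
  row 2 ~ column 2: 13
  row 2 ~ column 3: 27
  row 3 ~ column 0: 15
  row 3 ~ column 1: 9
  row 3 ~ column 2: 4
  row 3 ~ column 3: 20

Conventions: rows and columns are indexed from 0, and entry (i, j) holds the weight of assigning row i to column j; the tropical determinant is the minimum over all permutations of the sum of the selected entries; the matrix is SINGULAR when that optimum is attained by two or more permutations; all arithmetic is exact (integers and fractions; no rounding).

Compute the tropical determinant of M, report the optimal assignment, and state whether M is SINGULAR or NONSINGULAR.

σ = (0, 1, 2, 3): 10 + 5 + 13 + 20 = 48
σ = (0, 1, 3, 2): 10 + 5 + 27 + 4 = 46
σ = (0, 2, 1, 3): 10 + 12 + 30 + 20 = 72
σ = (0, 2, 3, 1): 10 + 12 + 27 + 9 = 58
σ = (0, 3, 1, 2): 10 + (-8) + 30 + 4 = 36
σ = (0, 3, 2, 1): 10 + (-8) + 13 + 9 = 24
σ = (1, 0, 2, 3): 7 + 14 + 13 + 20 = 54
σ = (1, 0, 3, 2): 7 + 14 + 27 + 4 = 52
σ = (1, 2, 0, 3): 7 + 12 + 21 + 20 = 60
σ = (1, 2, 3, 0): 7 + 12 + 27 + 15 = 61
σ = (1, 3, 0, 2): 7 + (-8) + 21 + 4 = 24
σ = (1, 3, 2, 0): 7 + (-8) + 13 + 15 = 27
σ = (2, 0, 1, 3): 14 + 14 + 30 + 20 = 78
σ = (2, 0, 3, 1): 14 + 14 + 27 + 9 = 64
σ = (2, 1, 0, 3): 14 + 5 + 21 + 20 = 60
σ = (2, 1, 3, 0): 14 + 5 + 27 + 15 = 61
σ = (2, 3, 0, 1): 14 + (-8) + 21 + 9 = 36
σ = (2, 3, 1, 0): 14 + (-8) + 30 + 15 = 51
σ = (3, 0, 1, 2): 5 + 14 + 30 + 4 = 53
σ = (3, 0, 2, 1): 5 + 14 + 13 + 9 = 41
σ = (3, 1, 0, 2): 5 + 5 + 21 + 4 = 35
σ = (3, 1, 2, 0): 5 + 5 + 13 + 15 = 38
σ = (3, 2, 0, 1): 5 + 12 + 21 + 9 = 47
σ = (3, 2, 1, 0): 5 + 12 + 30 + 15 = 62
Optimal value attained by: σ = (0, 3, 2, 1).
Answer: det⊕(M) = 24; verdict: SINGULAR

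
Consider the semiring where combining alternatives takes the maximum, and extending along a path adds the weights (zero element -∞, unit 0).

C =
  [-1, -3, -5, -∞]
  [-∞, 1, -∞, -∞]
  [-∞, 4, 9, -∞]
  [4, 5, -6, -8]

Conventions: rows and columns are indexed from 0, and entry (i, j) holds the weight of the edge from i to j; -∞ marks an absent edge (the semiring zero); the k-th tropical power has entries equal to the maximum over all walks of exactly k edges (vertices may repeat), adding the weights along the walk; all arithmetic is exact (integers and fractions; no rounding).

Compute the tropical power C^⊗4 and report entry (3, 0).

C^⊗2:
  [-2, -1, 4, -∞]
  [-∞, 2, -∞, -∞]
  [-∞, 13, 18, -∞]
  [3, 6, 3, -16]
C^⊗3:
  [-3, 8, 13, -∞]
  [-∞, 3, -∞, -∞]
  [-∞, 22, 27, -∞]
  [2, 7, 12, -24]
C^⊗4:
  [-4, 17, 22, -∞]
  [-∞, 4, -∞, -∞]
  [-∞, 31, 36, -∞]
  [1, 16, 21, -32]
Key observation: the optimum is the walk 3->0->0->0->0, with weight 4 + (-1) + (-1) + (-1) = 1.
Optimal value attained by: walk 3->0->0->0->0.
Answer: (C^⊗4)[3][0] = 1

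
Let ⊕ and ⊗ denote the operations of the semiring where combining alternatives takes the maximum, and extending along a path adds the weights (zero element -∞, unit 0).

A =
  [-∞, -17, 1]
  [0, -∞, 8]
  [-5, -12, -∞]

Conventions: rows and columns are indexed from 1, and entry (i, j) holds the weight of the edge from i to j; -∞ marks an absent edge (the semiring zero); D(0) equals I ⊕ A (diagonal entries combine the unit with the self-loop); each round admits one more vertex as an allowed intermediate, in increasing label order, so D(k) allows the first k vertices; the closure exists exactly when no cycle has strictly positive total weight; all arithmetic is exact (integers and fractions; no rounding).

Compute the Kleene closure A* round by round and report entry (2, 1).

D(0):
  [0, -17, 1]
  [0, 0, 8]
  [-5, -12, 0]
D(1):
  [0, -17, 1]
  [0, 0, 8]
  [-5, -12, 0]
D(2):
  [0, -17, 1]
  [0, 0, 8]
  [-5, -12, 0]
D(3):
  [0, -11, 1]
  [3, 0, 8]
  [-5, -12, 0]
Answer: A*[2][1] = 3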